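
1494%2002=1494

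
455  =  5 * 91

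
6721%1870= 1111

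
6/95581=6/95581=0.00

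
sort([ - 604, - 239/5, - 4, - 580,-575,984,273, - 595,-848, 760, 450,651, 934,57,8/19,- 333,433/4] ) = [ - 848,  -  604,-595, - 580, - 575, - 333,-239/5,-4, 8/19,57,433/4,273, 450,651,760,934,984 ]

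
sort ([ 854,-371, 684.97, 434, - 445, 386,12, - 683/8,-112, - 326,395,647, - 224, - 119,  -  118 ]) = [ - 445, - 371, - 326,  -  224,  -  119, - 118, - 112, -683/8, 12,386,395,434, 647,684.97,854]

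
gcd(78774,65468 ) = 2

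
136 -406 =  - 270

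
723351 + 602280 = 1325631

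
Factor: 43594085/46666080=2^( - 5 )*3^( - 2)*137^1*1409^ ( - 1)*2767^1  =  379079/405792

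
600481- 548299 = 52182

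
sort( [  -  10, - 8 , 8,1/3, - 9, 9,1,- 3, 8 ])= [-10, - 9,- 8,- 3, 1/3, 1,  8, 8 , 9]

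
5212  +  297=5509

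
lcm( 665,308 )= 29260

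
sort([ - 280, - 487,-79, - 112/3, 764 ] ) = [ - 487, - 280,-79, - 112/3,764]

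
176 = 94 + 82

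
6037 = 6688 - 651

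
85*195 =16575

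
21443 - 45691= -24248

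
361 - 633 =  - 272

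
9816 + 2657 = 12473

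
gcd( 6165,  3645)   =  45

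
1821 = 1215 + 606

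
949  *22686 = 21529014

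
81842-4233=77609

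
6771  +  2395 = 9166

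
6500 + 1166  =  7666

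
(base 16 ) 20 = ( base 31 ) 11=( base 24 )18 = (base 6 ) 52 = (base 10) 32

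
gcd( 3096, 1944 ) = 72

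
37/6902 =37/6902 =0.01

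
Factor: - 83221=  - 83221^1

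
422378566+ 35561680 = 457940246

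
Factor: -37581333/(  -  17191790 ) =2^(-1)*3^1 * 5^(-1 )*7^( - 1)*11^( - 1 )*23^1*83^( - 1 )*151^1*269^( - 1) * 3607^1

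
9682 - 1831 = 7851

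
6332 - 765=5567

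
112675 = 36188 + 76487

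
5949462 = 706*8427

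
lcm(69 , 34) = 2346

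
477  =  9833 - 9356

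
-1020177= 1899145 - 2919322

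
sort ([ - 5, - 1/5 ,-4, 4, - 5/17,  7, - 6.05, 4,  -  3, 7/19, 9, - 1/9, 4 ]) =[-6.05, - 5, - 4, - 3, - 5/17, - 1/5,  -  1/9, 7/19, 4, 4, 4, 7,9]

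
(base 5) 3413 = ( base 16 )1E3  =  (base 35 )DS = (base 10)483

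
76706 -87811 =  - 11105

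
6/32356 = 3/16178 = 0.00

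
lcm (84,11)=924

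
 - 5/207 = -1 + 202/207 = - 0.02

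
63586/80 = 31793/40=794.83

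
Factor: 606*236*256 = 2^11*3^1*59^1*101^1 = 36612096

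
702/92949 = 234/30983 =0.01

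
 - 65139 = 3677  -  68816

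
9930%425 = 155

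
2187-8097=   -  5910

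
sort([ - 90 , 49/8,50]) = [ - 90, 49/8  ,  50] 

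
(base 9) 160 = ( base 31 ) 4B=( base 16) 87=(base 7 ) 252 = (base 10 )135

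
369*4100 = 1512900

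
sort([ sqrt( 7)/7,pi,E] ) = [sqrt(7 )/7,E, pi ]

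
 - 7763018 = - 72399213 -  - 64636195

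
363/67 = 363/67 = 5.42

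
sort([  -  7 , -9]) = [ - 9, - 7]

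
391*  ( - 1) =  - 391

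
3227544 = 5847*552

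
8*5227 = 41816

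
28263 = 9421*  3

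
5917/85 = 5917/85= 69.61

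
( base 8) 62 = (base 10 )50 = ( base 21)28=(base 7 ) 101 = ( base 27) 1N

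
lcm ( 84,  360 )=2520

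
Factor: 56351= 37^1*1523^1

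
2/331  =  2/331 = 0.01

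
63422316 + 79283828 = 142706144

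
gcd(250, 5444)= 2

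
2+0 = 2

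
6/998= 3/499  =  0.01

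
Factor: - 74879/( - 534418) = 2^( - 1 )*7^1*19^1*191^(-1) * 563^1*1399^( - 1)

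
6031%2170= 1691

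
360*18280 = 6580800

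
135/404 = 135/404 = 0.33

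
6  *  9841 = 59046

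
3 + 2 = 5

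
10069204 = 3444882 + 6624322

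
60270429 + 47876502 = 108146931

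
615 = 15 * 41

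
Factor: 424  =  2^3*53^1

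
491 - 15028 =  -14537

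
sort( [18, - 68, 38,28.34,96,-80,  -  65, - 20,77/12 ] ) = [-80 ,-68, -65, - 20,77/12, 18, 28.34,38 , 96]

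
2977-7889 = - 4912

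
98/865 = 98/865 = 0.11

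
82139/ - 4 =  - 20535 +1/4 = - 20534.75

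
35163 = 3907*9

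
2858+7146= 10004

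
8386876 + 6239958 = 14626834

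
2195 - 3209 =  - 1014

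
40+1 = 41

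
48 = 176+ - 128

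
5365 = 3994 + 1371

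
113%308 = 113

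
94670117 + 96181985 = 190852102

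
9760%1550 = 460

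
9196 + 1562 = 10758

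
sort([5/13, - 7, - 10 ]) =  [ - 10, - 7,  5/13]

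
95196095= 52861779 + 42334316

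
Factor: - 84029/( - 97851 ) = 3^( - 1 )*11^1*13^( - 2 )*193^( - 1 )*7639^1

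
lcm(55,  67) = 3685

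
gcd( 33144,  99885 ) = 3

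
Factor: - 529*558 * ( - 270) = 2^2 * 3^5 * 5^1 * 23^2 * 31^1 = 79699140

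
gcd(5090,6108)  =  1018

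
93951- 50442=43509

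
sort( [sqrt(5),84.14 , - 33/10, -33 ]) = [- 33,-33/10,  sqrt(5), 84.14 ]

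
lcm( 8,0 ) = 0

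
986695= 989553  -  2858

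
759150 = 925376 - 166226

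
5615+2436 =8051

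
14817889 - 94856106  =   - 80038217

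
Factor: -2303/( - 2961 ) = 3^( - 2 )*7^1 = 7/9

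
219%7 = 2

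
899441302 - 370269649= 529171653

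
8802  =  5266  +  3536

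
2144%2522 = 2144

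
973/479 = 2+15/479 = 2.03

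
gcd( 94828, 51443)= 1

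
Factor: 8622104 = 2^3*1077763^1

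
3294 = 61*54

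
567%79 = 14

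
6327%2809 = 709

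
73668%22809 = 5241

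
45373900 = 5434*8350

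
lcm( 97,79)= 7663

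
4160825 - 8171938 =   -  4011113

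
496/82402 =248/41201 = 0.01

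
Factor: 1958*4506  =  2^2*3^1*11^1*89^1 * 751^1 = 8822748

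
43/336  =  43/336  =  0.13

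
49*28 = 1372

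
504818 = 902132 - 397314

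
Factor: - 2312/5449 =  -  2^3*17^2 * 5449^( - 1)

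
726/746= 363/373 = 0.97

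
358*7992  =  2861136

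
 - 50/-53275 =2/2131  =  0.00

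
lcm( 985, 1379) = 6895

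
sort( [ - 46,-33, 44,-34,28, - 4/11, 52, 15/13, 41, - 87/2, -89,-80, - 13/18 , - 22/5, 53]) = [ - 89 ,- 80,-46 , - 87/2, -34, - 33, - 22/5 , - 13/18,-4/11,  15/13, 28,  41,44, 52 , 53] 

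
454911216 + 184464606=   639375822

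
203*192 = 38976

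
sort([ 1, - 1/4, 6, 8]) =[  -  1/4,1, 6, 8]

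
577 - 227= 350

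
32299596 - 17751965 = 14547631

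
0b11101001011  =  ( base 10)1867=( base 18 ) 5DD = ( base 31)1t7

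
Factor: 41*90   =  2^1 *3^2*5^1 * 41^1 =3690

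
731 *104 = 76024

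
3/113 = 3/113= 0.03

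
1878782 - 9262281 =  - 7383499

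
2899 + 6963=9862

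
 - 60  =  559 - 619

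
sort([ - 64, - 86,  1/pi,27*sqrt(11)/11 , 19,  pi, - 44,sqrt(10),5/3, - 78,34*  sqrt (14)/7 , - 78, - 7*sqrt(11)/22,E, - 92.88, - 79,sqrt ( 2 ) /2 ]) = [-92.88, - 86,- 79, - 78, - 78, - 64, - 44,-7*sqrt( 11)/22,1/pi  ,  sqrt(  2 ) /2, 5/3,E, pi, sqrt( 10),27*sqrt( 11)/11,34*sqrt( 14) /7, 19 ]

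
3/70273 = 3/70273 =0.00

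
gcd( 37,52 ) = 1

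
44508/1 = 44508= 44508.00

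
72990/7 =72990/7 = 10427.14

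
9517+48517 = 58034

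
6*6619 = 39714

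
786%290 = 206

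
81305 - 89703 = -8398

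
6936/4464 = 1 + 103/186 = 1.55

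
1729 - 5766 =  - 4037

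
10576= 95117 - 84541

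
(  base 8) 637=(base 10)415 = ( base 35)BU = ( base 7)1132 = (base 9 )511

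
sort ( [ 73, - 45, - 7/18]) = [-45, - 7/18, 73 ] 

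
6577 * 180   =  1183860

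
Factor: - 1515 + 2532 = 3^2*113^1=1017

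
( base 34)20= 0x44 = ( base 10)68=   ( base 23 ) 2m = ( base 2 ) 1000100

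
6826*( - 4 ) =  - 27304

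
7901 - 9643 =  - 1742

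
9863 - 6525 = 3338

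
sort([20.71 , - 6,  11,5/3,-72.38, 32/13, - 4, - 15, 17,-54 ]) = [ - 72.38 , - 54,  -  15,  -  6,- 4,5/3, 32/13, 11,17, 20.71 ] 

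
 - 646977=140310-787287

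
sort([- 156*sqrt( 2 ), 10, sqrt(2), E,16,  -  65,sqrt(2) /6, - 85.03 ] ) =[ - 156*sqrt( 2 ), - 85.03, - 65, sqrt( 2)/6, sqrt( 2 ), E,10, 16] 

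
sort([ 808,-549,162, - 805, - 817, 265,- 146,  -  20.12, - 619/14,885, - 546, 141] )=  [ - 817,  -  805, - 549, - 546, - 146, - 619/14 , - 20.12,141  ,  162,265, 808,885 ] 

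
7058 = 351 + 6707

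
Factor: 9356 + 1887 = 11243 = 11243^1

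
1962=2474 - 512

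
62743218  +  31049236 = 93792454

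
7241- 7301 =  - 60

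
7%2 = 1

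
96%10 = 6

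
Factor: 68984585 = 5^1*1291^1*10687^1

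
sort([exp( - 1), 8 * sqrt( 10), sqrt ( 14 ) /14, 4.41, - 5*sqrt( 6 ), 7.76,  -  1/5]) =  [ - 5*sqrt( 6 ), - 1/5,sqrt( 14) /14,exp(-1 ),4.41,7.76,8*sqrt(10)]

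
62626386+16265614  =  78892000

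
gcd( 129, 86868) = 3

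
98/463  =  98/463 =0.21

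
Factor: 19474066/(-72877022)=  - 9737033/36438511 = -  1583^1*6151^1*36438511^(  -  1)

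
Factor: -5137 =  - 11^1 *467^1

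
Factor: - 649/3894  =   - 1/6 =- 2^ ( - 1 )*3^( - 1)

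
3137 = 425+2712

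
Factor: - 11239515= - 3^2*5^1* 7^1*31^1*1151^1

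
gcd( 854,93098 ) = 2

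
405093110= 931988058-526894948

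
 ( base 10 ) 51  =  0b110011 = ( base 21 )29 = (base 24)23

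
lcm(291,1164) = 1164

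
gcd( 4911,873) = 3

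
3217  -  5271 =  - 2054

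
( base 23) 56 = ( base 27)4D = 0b1111001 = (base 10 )121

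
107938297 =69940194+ 37998103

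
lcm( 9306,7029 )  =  660726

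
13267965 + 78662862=91930827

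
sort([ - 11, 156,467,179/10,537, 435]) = [-11, 179/10, 156,435, 467,537]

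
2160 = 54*40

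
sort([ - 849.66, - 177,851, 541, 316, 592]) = [ - 849.66, - 177,316, 541,592, 851]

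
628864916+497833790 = 1126698706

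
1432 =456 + 976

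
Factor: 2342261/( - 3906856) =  - 2^ (-3 )*19^( - 1)*127^1*18443^1*25703^( - 1) 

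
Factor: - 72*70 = -2^4*3^2*5^1*7^1 = - 5040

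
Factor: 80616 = 2^3*3^1*3359^1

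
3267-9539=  - 6272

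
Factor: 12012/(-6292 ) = -3^1*7^1*11^( - 1) =- 21/11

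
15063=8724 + 6339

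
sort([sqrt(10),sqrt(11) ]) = [sqrt( 10 ), sqrt(11)]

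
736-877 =-141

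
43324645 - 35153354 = 8171291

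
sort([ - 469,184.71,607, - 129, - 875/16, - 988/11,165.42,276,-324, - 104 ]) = [ - 469, - 324, - 129, - 104, - 988/11, - 875/16,165.42, 184.71,276,  607]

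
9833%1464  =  1049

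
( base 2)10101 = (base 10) 21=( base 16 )15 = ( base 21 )10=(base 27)l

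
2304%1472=832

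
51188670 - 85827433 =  - 34638763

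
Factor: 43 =43^1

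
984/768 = 41/32 = 1.28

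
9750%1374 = 132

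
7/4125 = 7/4125 = 0.00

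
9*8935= 80415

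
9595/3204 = 2 + 3187/3204 = 2.99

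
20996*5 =104980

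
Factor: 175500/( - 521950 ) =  - 2^1 * 3^3*5^1  *  11^( - 1 )*73^( - 1)  =  - 270/803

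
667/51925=667/51925=0.01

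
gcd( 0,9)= 9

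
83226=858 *97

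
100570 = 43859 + 56711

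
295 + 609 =904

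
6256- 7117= - 861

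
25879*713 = 18451727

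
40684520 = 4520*9001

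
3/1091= 3/1091= 0.00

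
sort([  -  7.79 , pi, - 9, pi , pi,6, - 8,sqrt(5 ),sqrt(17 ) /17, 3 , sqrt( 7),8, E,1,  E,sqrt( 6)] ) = [ - 9 , - 8,  -  7.79,sqrt( 17)/17,1,sqrt( 5),sqrt( 6),sqrt( 7 ),E, E , 3,pi , pi, pi,6,8] 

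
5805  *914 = 5305770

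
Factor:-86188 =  - 2^2*29^1*743^1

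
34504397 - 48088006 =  - 13583609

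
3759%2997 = 762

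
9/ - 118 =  - 1 + 109/118 = - 0.08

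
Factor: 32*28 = 2^7 * 7^1 = 896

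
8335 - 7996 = 339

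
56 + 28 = 84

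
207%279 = 207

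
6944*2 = 13888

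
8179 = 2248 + 5931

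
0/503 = 0=0.00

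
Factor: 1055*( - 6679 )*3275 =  - 5^3*131^1*211^1*6679^1=- 23076779875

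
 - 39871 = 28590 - 68461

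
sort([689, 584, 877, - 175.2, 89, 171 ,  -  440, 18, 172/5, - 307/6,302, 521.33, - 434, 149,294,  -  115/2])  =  [ - 440, - 434, - 175.2, - 115/2, - 307/6,18,  172/5, 89, 149, 171,294,302, 521.33,584, 689, 877 ]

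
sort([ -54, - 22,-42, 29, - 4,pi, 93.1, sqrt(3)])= [ - 54, - 42,- 22,  -  4,sqrt( 3)  ,  pi, 29,93.1] 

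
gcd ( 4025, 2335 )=5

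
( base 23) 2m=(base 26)2G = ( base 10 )68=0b1000100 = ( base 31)26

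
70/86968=5/6212 = 0.00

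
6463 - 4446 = 2017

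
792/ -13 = -61 + 1/13  =  -60.92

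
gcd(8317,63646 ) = 1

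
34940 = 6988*5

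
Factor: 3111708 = 2^2*3^1*259309^1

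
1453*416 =604448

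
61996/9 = 6888 + 4/9 = 6888.44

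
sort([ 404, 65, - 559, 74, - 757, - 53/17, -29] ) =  [-757,  -  559,-29,-53/17 , 65,74, 404] 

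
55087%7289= 4064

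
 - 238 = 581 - 819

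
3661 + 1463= 5124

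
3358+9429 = 12787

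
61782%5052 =1158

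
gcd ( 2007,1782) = 9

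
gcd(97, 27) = 1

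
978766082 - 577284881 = 401481201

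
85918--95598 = 181516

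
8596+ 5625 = 14221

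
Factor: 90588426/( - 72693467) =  -2^1 *3^1 * 7^( - 1 )*11^(- 1 )*944071^( - 1) *15098071^1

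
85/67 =85/67= 1.27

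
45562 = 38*1199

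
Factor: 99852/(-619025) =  - 2^2*3^1*5^(- 2)*11^( - 1)*53^1*157^1*2251^( - 1) 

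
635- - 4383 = 5018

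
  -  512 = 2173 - 2685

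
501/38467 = 501/38467 = 0.01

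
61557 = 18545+43012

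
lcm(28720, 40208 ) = 201040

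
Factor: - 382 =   -  2^1 *191^1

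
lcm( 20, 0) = 0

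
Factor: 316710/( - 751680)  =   - 2^( - 5)*17^1* 23^1*29^( - 1)= -391/928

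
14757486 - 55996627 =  - 41239141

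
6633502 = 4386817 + 2246685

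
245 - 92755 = - 92510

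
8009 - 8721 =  - 712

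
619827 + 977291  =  1597118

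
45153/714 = 63 + 57/238 = 63.24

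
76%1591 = 76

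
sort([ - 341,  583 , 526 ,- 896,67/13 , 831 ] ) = [ - 896,  -  341, 67/13,526,583,  831]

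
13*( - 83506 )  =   - 1085578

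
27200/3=27200/3=9066.67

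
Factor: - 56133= -3^6 *7^1 * 11^1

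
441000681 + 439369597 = 880370278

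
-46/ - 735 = 46/735=   0.06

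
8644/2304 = 2161/576 = 3.75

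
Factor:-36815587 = -29^1*59^1*21517^1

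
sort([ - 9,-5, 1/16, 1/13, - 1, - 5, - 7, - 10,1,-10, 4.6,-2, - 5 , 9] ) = [ -10, - 10, - 9, - 7,-5,-5,-5,-2, - 1, 1/16,1/13  ,  1, 4.6,9]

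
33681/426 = 11227/142 = 79.06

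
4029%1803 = 423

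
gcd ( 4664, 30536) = 88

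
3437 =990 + 2447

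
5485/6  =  5485/6 = 914.17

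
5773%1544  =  1141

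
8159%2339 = 1142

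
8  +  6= 14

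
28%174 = 28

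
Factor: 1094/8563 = 2^1*547^1*8563^(-1) 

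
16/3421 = 16/3421 = 0.00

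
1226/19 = 1226/19 = 64.53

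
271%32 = 15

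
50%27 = 23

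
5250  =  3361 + 1889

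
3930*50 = 196500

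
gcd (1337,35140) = 7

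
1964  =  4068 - 2104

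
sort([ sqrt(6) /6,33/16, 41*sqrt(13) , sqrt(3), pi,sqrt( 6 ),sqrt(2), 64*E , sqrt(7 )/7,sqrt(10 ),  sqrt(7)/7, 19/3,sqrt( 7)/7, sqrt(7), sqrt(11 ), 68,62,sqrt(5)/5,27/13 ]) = [ sqrt( 7)/7,  sqrt(7 )/7, sqrt(7 ) /7,sqrt(6 )/6,  sqrt( 5)/5,sqrt(2),sqrt(3),33/16,27/13,sqrt (6 ),sqrt(7 ),pi , sqrt( 10 ) , sqrt(11 ), 19/3,62,68,41 * sqrt(13),64*E] 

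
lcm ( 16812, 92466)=184932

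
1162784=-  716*( - 1624 )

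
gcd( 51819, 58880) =23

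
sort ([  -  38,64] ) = [ - 38, 64]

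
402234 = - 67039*( - 6 ) 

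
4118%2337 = 1781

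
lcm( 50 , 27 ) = 1350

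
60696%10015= 606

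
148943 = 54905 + 94038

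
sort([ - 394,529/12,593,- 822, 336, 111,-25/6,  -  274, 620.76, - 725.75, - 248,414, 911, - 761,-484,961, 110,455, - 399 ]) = [ - 822, - 761, - 725.75, - 484,-399, - 394,- 274, - 248, - 25/6, 529/12, 110, 111,336,  414,455, 593, 620.76, 911, 961]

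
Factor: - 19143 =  - 3^3 *709^1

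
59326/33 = 59326/33 = 1797.76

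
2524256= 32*78883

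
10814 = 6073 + 4741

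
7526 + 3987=11513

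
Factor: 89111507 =89111507^1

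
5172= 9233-4061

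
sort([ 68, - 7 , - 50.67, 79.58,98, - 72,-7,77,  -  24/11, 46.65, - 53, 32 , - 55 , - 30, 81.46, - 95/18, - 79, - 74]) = [ - 79, - 74,-72, - 55, - 53, - 50.67,-30, - 7, - 7, - 95/18 , - 24/11, 32, 46.65, 68, 77, 79.58,81.46, 98]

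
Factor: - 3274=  - 2^1 * 1637^1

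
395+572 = 967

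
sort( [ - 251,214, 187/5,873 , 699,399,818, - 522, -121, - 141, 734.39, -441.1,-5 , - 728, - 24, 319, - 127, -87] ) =[  -  728, - 522, - 441.1, - 251,  -  141, - 127,  -  121,-87, - 24, - 5,187/5, 214,  319, 399,699,734.39,818,873]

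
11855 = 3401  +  8454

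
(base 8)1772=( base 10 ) 1018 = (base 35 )t3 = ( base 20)2ai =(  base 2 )1111111010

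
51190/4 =12797 + 1/2  =  12797.50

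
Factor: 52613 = 11^1*4783^1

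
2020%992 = 36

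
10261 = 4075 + 6186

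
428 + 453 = 881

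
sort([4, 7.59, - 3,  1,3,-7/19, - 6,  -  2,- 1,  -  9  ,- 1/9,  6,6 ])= [ - 9, - 6,  -  3, - 2,  -  1, - 7/19,  -  1/9, 1 , 3,4,6, 6,  7.59]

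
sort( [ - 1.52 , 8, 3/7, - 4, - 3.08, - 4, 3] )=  [ - 4 ,-4, - 3.08, - 1.52,3/7, 3, 8 ]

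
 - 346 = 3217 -3563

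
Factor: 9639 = 3^4*7^1*17^1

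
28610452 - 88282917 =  -59672465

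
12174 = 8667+3507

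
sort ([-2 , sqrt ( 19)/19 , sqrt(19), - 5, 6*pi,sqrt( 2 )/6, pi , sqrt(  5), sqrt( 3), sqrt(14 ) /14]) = [-5, - 2,  sqrt(19 )/19, sqrt( 2)/6, sqrt(14 )/14 , sqrt(3), sqrt (5 ),pi,  sqrt ( 19 ),6*pi ]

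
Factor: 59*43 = 2537= 43^1 * 59^1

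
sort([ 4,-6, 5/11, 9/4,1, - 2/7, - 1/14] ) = [-6, - 2/7, - 1/14, 5/11, 1,9/4,4 ]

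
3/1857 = 1/619 =0.00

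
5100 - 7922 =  - 2822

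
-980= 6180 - 7160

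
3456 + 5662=9118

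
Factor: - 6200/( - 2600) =13^( - 1)*31^1 =31/13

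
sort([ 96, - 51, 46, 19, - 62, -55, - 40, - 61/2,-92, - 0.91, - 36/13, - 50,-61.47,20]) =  [ -92, - 62  ,-61.47, - 55, - 51, - 50, - 40, - 61/2, - 36/13,  -  0.91, 19,20, 46, 96]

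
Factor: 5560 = 2^3 * 5^1*139^1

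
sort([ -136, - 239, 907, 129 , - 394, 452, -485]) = [-485, - 394, - 239, - 136, 129,  452 , 907]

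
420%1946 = 420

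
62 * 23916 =1482792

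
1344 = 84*16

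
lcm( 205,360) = 14760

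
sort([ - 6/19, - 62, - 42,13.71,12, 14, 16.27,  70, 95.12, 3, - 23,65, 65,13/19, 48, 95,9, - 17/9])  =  [ - 62,  -  42 , - 23,- 17/9, - 6/19, 13/19, 3 , 9,12,13.71 , 14, 16.27,  48, 65 , 65,  70, 95,95.12 ] 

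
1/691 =1/691=0.00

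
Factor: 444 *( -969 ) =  - 2^2 *3^2*17^1*19^1 * 37^1 = - 430236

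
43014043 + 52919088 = 95933131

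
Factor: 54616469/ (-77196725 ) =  - 5^ ( - 2)*19^1*41^1*70111^1* 3087869^ ( - 1 ) 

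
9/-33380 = - 1 + 33371/33380=   - 0.00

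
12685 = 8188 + 4497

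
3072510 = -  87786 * (-35)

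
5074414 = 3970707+1103707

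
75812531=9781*7751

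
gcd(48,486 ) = 6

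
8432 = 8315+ 117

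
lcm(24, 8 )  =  24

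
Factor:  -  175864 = - 2^3*13^1*19^1 *89^1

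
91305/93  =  30435/31=   981.77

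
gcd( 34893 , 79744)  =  1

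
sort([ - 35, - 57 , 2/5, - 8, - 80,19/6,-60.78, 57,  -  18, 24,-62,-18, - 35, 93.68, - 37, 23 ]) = [ - 80,-62, - 60.78, - 57 , - 37 , - 35,-35,  -  18,-18,- 8, 2/5, 19/6, 23,24, 57, 93.68] 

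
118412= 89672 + 28740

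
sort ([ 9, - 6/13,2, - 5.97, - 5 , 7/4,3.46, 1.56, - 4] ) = [ - 5.97, - 5, - 4, - 6/13, 1.56,7/4, 2, 3.46, 9]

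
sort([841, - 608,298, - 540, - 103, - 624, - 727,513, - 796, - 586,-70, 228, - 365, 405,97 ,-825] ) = [ -825, - 796, - 727, - 624, - 608, - 586,- 540,-365, - 103,- 70,97 , 228,298,  405,513,841 ] 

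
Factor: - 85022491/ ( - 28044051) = 3^( -1) * 7^(-1) * 17^1*31^1*161333^1 *1335431^(- 1)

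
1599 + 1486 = 3085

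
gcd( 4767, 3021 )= 3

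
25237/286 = 88 + 69/286=88.24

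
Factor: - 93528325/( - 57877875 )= 3^( - 3)* 5^(  -  1) * 1559^( - 1)*340103^1 = 340103/210465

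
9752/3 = 9752/3=3250.67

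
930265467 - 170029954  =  760235513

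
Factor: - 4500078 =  - 2^1*3^1*11^1*41^1*1663^1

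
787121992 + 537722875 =1324844867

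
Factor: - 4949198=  - 2^1*29^1* 85331^1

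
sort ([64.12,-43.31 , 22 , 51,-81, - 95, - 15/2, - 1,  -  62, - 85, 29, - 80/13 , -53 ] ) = [ - 95,-85, - 81,-62, - 53, - 43.31,-15/2,-80/13, - 1,22, 29,51, 64.12 ] 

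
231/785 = 231/785= 0.29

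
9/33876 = 1/3764 = 0.00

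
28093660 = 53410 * 526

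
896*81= 72576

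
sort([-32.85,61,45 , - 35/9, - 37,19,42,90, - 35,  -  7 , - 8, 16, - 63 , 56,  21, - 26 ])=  [ - 63,-37, - 35, - 32.85, - 26, - 8, - 7, - 35/9  ,  16, 19,21,42 , 45,56,  61 , 90 ] 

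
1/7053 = 1/7053 = 0.00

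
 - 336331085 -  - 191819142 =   -  144511943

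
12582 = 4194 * 3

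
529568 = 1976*268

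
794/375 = 2 + 44/375 = 2.12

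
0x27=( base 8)47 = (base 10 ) 39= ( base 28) 1b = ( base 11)36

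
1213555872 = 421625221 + 791930651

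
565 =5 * 113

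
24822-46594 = -21772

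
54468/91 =54468/91 = 598.55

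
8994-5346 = 3648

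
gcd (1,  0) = 1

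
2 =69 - 67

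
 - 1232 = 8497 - 9729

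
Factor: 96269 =96269^1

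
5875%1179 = 1159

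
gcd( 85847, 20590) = 1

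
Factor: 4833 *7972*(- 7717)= - 297325792692 = - 2^2*3^3*179^1*1993^1*7717^1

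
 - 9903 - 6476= - 16379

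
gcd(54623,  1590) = 1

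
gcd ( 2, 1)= 1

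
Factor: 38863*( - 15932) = -619165316 = - 2^2 * 7^1 * 11^1*569^1*3533^1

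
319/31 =319/31=10.29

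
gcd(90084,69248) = 4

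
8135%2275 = 1310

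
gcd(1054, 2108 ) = 1054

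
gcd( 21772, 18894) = 2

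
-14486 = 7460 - 21946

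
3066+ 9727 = 12793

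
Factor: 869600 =2^5 * 5^2*1087^1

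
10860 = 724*15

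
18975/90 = 210 + 5/6 = 210.83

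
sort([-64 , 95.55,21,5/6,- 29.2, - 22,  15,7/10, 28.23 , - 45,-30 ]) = [ - 64,  -  45,-30,  -  29.2, - 22,7/10,5/6, 15, 21, 28.23,  95.55]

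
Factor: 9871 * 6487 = 13^1*499^1*9871^1 = 64033177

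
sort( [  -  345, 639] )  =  [ - 345,639] 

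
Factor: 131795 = 5^1*43^1*613^1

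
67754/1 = 67754 = 67754.00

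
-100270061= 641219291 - 741489352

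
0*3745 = 0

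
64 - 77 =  - 13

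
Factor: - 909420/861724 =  - 227355/215431 = - 3^1 * 5^1*23^1 * 211^( - 1 )*659^1 * 1021^( - 1 )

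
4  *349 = 1396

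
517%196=125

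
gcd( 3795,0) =3795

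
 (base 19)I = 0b10010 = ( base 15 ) 13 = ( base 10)18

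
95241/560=170  +  41/560=170.07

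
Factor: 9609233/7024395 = 3^( - 1 )*5^( - 1)*7^( - 2)*17^1 * 19^ (-1)*37^1*503^( - 1 )*15277^1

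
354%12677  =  354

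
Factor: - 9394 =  - 2^1*7^1*11^1*61^1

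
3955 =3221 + 734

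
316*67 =21172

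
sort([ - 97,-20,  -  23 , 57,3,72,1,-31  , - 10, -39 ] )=[-97, - 39, - 31,-23, - 20, - 10,1,3,57,  72]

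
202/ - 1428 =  - 101/714 = - 0.14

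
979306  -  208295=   771011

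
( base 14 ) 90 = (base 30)46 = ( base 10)126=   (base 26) 4m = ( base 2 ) 1111110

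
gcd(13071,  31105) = 1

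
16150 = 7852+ 8298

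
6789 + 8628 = 15417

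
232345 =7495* 31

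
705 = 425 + 280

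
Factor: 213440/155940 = 464/339 = 2^4*3^( - 1 )*29^1 * 113^( - 1)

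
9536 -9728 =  - 192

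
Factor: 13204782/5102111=2^1 * 3^4*7^(- 1)*37^1 *2203^1*728873^( - 1 )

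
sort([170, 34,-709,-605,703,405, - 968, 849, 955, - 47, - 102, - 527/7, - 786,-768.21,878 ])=[ - 968, - 786,  -  768.21,-709, - 605,-102,  -  527/7, - 47,34,170,405, 703, 849,878,955 ] 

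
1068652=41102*26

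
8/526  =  4/263 = 0.02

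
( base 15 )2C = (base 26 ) 1G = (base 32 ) 1A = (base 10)42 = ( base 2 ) 101010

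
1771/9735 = 161/885=0.18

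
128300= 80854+47446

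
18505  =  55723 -37218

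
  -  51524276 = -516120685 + 464596409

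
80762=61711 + 19051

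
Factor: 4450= 2^1*5^2*89^1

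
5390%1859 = 1672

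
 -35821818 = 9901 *( - 3618 )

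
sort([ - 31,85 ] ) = [ - 31,85]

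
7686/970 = 7 +448/485 = 7.92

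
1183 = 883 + 300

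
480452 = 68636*7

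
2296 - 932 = 1364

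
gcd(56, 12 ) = 4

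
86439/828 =28813/276 = 104.39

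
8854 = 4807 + 4047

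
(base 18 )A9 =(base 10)189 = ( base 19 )9i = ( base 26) 77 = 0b10111101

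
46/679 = 46/679 = 0.07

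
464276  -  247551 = 216725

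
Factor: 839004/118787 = 2^2*3^1*139^1*503^1*118787^( - 1)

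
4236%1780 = 676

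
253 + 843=1096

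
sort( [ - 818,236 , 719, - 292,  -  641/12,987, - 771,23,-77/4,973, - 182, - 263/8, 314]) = [ - 818  , - 771, - 292,-182,-641/12 ,  -  263/8,-77/4,23, 236 , 314,719, 973 , 987 ] 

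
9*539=4851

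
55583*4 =222332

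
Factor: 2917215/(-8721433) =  - 416745/1245919 = -3^5  *  5^1*7^3*563^ ( - 1)*2213^ (- 1 ) 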